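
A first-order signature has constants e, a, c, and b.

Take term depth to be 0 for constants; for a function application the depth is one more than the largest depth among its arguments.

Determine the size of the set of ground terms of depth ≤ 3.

4

With no function symbols every ground term is a constant, so there are exactly 4 ground terms at every depth bound.
N_0 = 4
N_1 = 4
N_2 = 4
N_3 = 4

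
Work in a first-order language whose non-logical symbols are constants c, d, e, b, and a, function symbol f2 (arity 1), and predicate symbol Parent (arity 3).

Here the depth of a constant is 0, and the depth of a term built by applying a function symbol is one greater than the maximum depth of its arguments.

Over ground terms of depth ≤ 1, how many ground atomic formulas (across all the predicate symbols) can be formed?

First count ground terms of depth ≤ 1.
Write N_k for the number of ground terms of depth ≤ k. A term of depth ≤ k is either a constant or a function symbol applied to arguments of depth ≤ k−1, so N_k = 5 + N_{k-1}.
N_0 = 5
N_1 = 5 + 5 = 10
Explicitly: c, d, e, b, a, f2(c), f2(d), f2(e), f2(b), f2(a).
So |H| = 10.
Each predicate of arity r yields |H|^r ground atoms (one per choice of an r-tuple from H):
  Parent: 10^3 = 1000
Total ground atoms: 1000.

1000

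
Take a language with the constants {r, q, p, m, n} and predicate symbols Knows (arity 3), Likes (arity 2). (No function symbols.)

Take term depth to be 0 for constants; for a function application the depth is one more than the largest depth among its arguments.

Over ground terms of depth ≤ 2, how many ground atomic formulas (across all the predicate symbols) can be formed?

150

First count ground terms of depth ≤ 2.
With no function symbols every ground term is a constant, so there are exactly 5 ground terms at every depth bound.
N_0 = 5
N_1 = 5
N_2 = 5
Explicitly: r, q, p, m, n.
So |H| = 5.
Each predicate of arity r yields |H|^r ground atoms (one per choice of an r-tuple from H):
  Knows: 5^3 = 125;  Likes: 5^2 = 25
Total ground atoms: 125 + 25 = 150.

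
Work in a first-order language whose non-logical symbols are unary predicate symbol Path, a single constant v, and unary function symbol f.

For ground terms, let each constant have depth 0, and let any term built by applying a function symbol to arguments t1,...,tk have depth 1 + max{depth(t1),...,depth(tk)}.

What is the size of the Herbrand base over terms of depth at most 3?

First count ground terms of depth ≤ 3.
Let N_k = |{terms of depth ≤ k}|. Then N_0 = 1 and N_k = 1 + N_{k-1} for k ≥ 1 (one summand per function symbol, arity giving the exponent).
N_0 = 1
N_1 = 1 + 1 = 2
N_2 = 1 + 2 = 3
N_3 = 1 + 3 = 4
Explicitly: v, f(v), f(f(v)), f(f(f(v))).
So |H| = 4.
For each predicate symbol, the number of ground atoms is |H| raised to its arity; summing:
  Path: 4
Total ground atoms: 4.

4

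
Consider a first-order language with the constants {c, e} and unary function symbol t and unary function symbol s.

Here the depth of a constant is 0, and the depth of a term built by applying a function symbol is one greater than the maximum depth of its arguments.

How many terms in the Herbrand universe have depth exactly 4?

32

If N_k denotes the number of depth-≤k ground terms, the 2 constants give N_0 = 2, and each function symbol of arity r contributes N_{k-1}^r new terms at level k: N_k = 2 + N_{k-1} + N_{k-1}.
N_0 = 2
N_1 = 2 + 2 + 2 = 6
N_2 = 2 + 6 + 6 = 14
N_3 = 2 + 14 + 14 = 30
N_4 = 2 + 30 + 30 = 62
Terms of depth exactly 4: N_4 − N_3 = 62 − 30 = 32.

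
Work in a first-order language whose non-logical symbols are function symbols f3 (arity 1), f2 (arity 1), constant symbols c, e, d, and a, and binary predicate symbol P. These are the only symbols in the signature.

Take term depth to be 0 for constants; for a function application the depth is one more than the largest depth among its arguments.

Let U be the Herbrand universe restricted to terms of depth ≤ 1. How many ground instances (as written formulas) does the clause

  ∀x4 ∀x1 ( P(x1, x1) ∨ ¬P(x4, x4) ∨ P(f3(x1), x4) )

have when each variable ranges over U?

144

Ground terms of depth ≤ 1:
  If N_k denotes the number of depth-≤k ground terms, the 4 constants give N_0 = 4, and each function symbol of arity r contributes N_{k-1}^r new terms at level k: N_k = 4 + N_{k-1} + N_{k-1}.
  N_0 = 4
  N_1 = 4 + 4 + 4 = 12
  Explicitly: c, e, d, a, f3(c), f3(e), f3(d), f3(a), f2(c), f2(e), f2(d), f2(a).
So there are 12 ground terms available for substitution.
The clause has 2 distinct variables (x4, x1), each appearing in the body. In the free term algebra distinct substitutions yield syntactically distinct ground instances.
Number of ground instances = 12^2 = 144.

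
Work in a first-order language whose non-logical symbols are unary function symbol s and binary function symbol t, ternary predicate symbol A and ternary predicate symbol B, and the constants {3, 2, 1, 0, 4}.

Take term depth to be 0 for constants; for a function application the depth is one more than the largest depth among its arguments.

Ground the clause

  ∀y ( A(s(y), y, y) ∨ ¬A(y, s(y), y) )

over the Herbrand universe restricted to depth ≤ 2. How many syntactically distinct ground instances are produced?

Ground terms of depth ≤ 2:
  If N_k denotes the number of depth-≤k ground terms, the 5 constants give N_0 = 5, and each function symbol of arity r contributes N_{k-1}^r new terms at level k: N_k = 5 + N_{k-1} + N_{k-1}^2.
  N_0 = 5
  N_1 = 5 + 5 + 5^2 = 35
  N_2 = 5 + 35 + 35^2 = 1265
So there are 1265 ground terms available for substitution.
The clause has 1 distinct variable (y), which appears in the body. In the free term algebra distinct substitutions yield syntactically distinct ground instances.
Number of ground instances = 1265.

1265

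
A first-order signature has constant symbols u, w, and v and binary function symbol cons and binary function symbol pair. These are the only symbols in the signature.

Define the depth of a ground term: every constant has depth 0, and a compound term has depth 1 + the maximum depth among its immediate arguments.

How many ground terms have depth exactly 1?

18

Count level by level. With function symbols cons/2, pair/2, the terms of depth ≤ k are the 3 constants together with each function applied to depth-≤(k−1) tuples, so N_k = 3 + N_{k-1}^2 + N_{k-1}^2.
N_0 = 3
N_1 = 3 + 3^2 + 3^2 = 21
Terms of depth exactly 1: N_1 − N_0 = 21 − 3 = 18.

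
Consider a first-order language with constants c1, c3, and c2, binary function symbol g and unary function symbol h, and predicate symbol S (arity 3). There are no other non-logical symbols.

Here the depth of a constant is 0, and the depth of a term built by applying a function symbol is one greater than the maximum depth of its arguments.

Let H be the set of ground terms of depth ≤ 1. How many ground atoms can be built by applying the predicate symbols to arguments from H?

First count ground terms of depth ≤ 1.
Count level by level. With function symbols g/2, h/1, the terms of depth ≤ k are the 3 constants together with each function applied to depth-≤(k−1) tuples, so N_k = 3 + N_{k-1}^2 + N_{k-1}.
N_0 = 3
N_1 = 3 + 3^2 + 3 = 15
So |H| = 15.
For each predicate symbol, the number of ground atoms is |H| raised to its arity; summing:
  S: 15^3 = 3375
Total ground atoms: 3375.

3375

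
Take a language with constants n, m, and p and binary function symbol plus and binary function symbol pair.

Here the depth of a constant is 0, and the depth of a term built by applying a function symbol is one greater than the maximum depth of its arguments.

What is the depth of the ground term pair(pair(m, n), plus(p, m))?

2

depth(pair(m, n)) = 1 + max(0, 0) = 1
depth(plus(p, m)) = 1 + max(0, 0) = 1
depth(pair(pair(m, n), plus(p, m))) = 1 + max(1, 1) = 2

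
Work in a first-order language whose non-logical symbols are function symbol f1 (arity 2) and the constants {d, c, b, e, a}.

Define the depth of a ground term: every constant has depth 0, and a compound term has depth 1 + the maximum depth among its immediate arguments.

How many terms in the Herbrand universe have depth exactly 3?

818125

Write N_k for the number of ground terms of depth ≤ k. A term of depth ≤ k is either a constant or a function symbol applied to arguments of depth ≤ k−1, so N_k = 5 + N_{k-1}^2.
N_0 = 5
N_1 = 5 + 5^2 = 30
N_2 = 5 + 30^2 = 905
N_3 = 5 + 905^2 = 819030
Terms of depth exactly 3: N_3 − N_2 = 819030 − 905 = 818125.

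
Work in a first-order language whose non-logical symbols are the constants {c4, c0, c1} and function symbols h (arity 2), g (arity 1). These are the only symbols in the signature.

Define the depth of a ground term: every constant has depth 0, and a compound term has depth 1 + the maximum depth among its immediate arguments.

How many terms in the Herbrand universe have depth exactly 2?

Count level by level. With function symbols h/2, g/1, the terms of depth ≤ k are the 3 constants together with each function applied to depth-≤(k−1) tuples, so N_k = 3 + N_{k-1}^2 + N_{k-1}.
N_0 = 3
N_1 = 3 + 3^2 + 3 = 15
N_2 = 3 + 15^2 + 15 = 243
Terms of depth exactly 2: N_2 − N_1 = 243 − 15 = 228.

228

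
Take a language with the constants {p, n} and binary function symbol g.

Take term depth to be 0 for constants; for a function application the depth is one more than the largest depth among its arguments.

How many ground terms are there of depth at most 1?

If N_k denotes the number of depth-≤k ground terms, the 2 constants give N_0 = 2, and each function symbol of arity r contributes N_{k-1}^r new terms at level k: N_k = 2 + N_{k-1}^2.
N_0 = 2
N_1 = 2 + 2^2 = 6
Explicitly: p, n, g(p, p), g(p, n), g(n, p), g(n, n).

6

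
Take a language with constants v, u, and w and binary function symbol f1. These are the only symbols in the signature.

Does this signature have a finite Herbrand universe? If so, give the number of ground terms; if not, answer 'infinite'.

infinite

The signature has at least one function symbol (f1, arity 2) and at least one constant (v).
Iterating f1 gives infinitely many distinct ground terms: v, f1(v, v), f1(f1(v, v), f1(v, v)), ...
So the Herbrand universe is infinite.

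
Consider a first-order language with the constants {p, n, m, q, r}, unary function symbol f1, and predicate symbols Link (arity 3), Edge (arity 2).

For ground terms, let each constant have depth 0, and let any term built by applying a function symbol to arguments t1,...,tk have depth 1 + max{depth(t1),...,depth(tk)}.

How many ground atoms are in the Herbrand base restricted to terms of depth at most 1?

1100

First count ground terms of depth ≤ 1.
Let N_k count ground terms of depth at most k. Each non-constant term of depth ≤ k is some function symbol applied to depth-≤(k−1) arguments, giving N_k = 5 + N_{k-1}.
N_0 = 5
N_1 = 5 + 5 = 10
So |H| = 10.
A ground atom is a predicate applied to a tuple of terms from H, so the count is the sum over predicates of |H|^arity:
  Link: 10^3 = 1000;  Edge: 10^2 = 100
Total ground atoms: 1000 + 100 = 1100.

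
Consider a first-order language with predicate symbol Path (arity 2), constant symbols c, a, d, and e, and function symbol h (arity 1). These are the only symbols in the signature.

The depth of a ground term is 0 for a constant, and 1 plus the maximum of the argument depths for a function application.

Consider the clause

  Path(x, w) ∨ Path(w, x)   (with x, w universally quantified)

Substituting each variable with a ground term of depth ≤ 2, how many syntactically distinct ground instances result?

144

Ground terms of depth ≤ 2:
  Let N_k = |{terms of depth ≤ k}|. Then N_0 = 4 and N_k = 4 + N_{k-1} for k ≥ 1 (one summand per function symbol, arity giving the exponent).
  N_0 = 4
  N_1 = 4 + 4 = 8
  N_2 = 4 + 8 = 12
So there are 12 ground terms available for substitution.
The body mentions every one of the 2 quantified variables; since ground terms form a free algebra, no two substitutions collapse to the same formula.
Number of ground instances = 12^2 = 144.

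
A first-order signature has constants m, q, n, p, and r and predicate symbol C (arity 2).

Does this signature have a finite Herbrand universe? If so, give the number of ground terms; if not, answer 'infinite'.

There are no function symbols, so every ground term is one of the 5 constants.
The Herbrand universe is {m, q, n, p, r}, which is finite with 5 elements.

5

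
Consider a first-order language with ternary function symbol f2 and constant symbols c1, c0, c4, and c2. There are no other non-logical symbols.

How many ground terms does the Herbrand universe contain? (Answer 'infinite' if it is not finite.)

infinite

The signature has at least one function symbol (f2, arity 3) and at least one constant (c1).
Iterating f2 gives infinitely many distinct ground terms: c1, f2(c1, c1, c1), f2(f2(c1, c1, c1), f2(c1, c1, c1), f2(c1, c1, c1)), ...
So the Herbrand universe is infinite.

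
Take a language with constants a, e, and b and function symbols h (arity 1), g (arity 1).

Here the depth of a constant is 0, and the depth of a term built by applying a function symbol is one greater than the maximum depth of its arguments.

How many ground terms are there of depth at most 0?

3

Let N_k count ground terms of depth at most k. Each non-constant term of depth ≤ k is some function symbol applied to depth-≤(k−1) arguments, giving N_k = 3 + N_{k-1} + N_{k-1}.
N_0 = 3
Explicitly: a, e, b.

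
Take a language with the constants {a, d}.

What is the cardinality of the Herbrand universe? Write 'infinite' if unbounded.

2

There are no function symbols, so every ground term is one of the 2 constants.
The Herbrand universe is {a, d}, which is finite with 2 elements.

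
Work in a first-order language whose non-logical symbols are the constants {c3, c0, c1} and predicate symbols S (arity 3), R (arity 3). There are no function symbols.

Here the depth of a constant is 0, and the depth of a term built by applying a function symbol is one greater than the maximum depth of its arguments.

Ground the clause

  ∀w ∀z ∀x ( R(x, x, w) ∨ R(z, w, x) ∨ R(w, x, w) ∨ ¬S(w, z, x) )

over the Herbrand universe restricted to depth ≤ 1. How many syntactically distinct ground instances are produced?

27

Ground terms of depth ≤ 1:
  With no function symbols every ground term is a constant, so there are exactly 3 ground terms at every depth bound.
  N_0 = 3
  N_1 = 3
So there are 3 ground terms available for substitution.
The body mentions every one of the 3 quantified variables; since ground terms form a free algebra, no two substitutions collapse to the same formula.
Number of ground instances = 3^3 = 27.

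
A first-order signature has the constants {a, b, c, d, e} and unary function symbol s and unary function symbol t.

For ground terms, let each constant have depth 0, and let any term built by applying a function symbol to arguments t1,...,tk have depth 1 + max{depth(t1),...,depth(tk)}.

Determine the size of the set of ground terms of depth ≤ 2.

Let N_k = |{terms of depth ≤ k}|. Then N_0 = 5 and N_k = 5 + N_{k-1} + N_{k-1} for k ≥ 1 (one summand per function symbol, arity giving the exponent).
N_0 = 5
N_1 = 5 + 5 + 5 = 15
N_2 = 5 + 15 + 15 = 35

35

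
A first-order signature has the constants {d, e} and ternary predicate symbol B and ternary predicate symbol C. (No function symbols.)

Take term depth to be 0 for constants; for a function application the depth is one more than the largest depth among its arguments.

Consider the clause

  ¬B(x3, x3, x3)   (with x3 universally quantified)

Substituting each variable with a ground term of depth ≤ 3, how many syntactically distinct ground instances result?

2

Ground terms of depth ≤ 3:
  With no function symbols every ground term is a constant, so there are exactly 2 ground terms at every depth bound.
  N_0 = 2
  N_1 = 2
  N_2 = 2
  N_3 = 2
So there are 2 ground terms available for substitution.
The clause has 1 distinct variable (x3), which appears in the body. In the free term algebra distinct substitutions yield syntactically distinct ground instances.
Number of ground instances = 2.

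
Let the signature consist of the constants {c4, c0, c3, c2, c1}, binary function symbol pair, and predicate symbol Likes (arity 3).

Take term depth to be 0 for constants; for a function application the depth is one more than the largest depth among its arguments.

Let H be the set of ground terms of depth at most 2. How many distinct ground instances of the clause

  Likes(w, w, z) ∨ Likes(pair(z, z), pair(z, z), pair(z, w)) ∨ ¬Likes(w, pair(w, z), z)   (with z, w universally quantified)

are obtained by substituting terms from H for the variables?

819025

Ground terms of depth ≤ 2:
  Let N_k = |{terms of depth ≤ k}|. Then N_0 = 5 and N_k = 5 + N_{k-1}^2 for k ≥ 1 (one summand per function symbol, arity giving the exponent).
  N_0 = 5
  N_1 = 5 + 5^2 = 30
  N_2 = 5 + 30^2 = 905
So there are 905 ground terms available for substitution.
The clause has 2 distinct variables (z, w), each appearing in the body. In the free term algebra distinct substitutions yield syntactically distinct ground instances.
Number of ground instances = 905^2 = 819025.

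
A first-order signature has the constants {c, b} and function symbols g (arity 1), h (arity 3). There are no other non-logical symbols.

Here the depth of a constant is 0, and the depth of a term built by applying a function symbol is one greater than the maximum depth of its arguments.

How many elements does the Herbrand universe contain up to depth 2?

If N_k denotes the number of depth-≤k ground terms, the 2 constants give N_0 = 2, and each function symbol of arity r contributes N_{k-1}^r new terms at level k: N_k = 2 + N_{k-1} + N_{k-1}^3.
N_0 = 2
N_1 = 2 + 2 + 2^3 = 12
N_2 = 2 + 12 + 12^3 = 1742

1742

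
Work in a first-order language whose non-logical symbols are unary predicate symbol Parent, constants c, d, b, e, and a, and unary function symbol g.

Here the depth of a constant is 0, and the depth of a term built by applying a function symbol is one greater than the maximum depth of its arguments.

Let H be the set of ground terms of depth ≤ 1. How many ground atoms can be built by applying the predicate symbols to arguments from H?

10

First count ground terms of depth ≤ 1.
Let N_k = |{terms of depth ≤ k}|. Then N_0 = 5 and N_k = 5 + N_{k-1} for k ≥ 1 (one summand per function symbol, arity giving the exponent).
N_0 = 5
N_1 = 5 + 5 = 10
Explicitly: c, d, b, e, a, g(c), g(d), g(b), g(e), g(a).
So |H| = 10.
Ground atoms are formed by filling each argument slot of a predicate with a term from H, so an r-ary predicate gives |H|^r atoms:
  Parent: 10
Total ground atoms: 10.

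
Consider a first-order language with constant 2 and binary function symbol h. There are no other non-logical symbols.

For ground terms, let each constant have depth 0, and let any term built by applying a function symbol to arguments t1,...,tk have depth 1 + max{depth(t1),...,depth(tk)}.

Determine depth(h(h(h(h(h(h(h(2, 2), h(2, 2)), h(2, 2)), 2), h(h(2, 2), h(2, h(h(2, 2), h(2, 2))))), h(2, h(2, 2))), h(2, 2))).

7

depth(h(2, 2)) = 1 + max(0, 0) = 1
depth(h(h(2, 2), h(2, 2))) = 1 + max(1, 1) = 2
depth(h(h(h(2, 2), h(2, 2)), h(2, 2))) = 1 + max(2, 1) = 3
depth(h(h(h(h(2, 2), h(2, 2)), h(2, 2)), 2)) = 1 + max(3, 0) = 4
depth(h(2, h(h(2, 2), h(2, 2)))) = 1 + max(0, 2) = 3
depth(h(h(2, 2), h(2, h(h(2, 2), h(2, 2))))) = 1 + max(1, 3) = 4
depth(h(h(h(h(h(2, 2), h(2, 2)), h(2, 2)), 2), h(h(2, 2), h(2, h(h(2, 2), h(2, 2)))))) = 1 + max(4, 4) = 5
depth(h(2, h(2, 2))) = 1 + max(0, 1) = 2
depth(h(h(h(h(h(h(2, 2), h(2, 2)), h(2, 2)), 2), h(h(2, 2), h(2, h(h(2, 2), h(2, 2))))), h(2, h(2, 2)))) = 1 + max(5, 2) = 6
depth(h(h(h(h(h(h(h(2, 2), h(2, 2)), h(2, 2)), 2), h(h(2, 2), h(2, h(h(2, 2), h(2, 2))))), h(2, h(2, 2))), h(2, 2))) = 1 + max(6, 1) = 7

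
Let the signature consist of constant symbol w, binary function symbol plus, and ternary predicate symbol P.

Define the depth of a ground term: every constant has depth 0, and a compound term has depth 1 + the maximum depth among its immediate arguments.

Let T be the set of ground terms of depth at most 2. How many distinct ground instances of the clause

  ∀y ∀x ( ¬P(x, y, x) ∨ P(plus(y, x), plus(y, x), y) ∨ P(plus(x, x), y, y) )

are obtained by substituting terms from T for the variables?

25

Ground terms of depth ≤ 2:
  If N_k denotes the number of depth-≤k ground terms, the 1 constant gives N_0 = 1, and each function symbol of arity r contributes N_{k-1}^r new terms at level k: N_k = 1 + N_{k-1}^2.
  N_0 = 1
  N_1 = 1 + 1^2 = 2
  N_2 = 1 + 2^2 = 5
So there are 5 ground terms available for substitution.
The clause has 2 distinct variables (y, x), each appearing in the body. In the free term algebra distinct substitutions yield syntactically distinct ground instances.
Number of ground instances = 5^2 = 25.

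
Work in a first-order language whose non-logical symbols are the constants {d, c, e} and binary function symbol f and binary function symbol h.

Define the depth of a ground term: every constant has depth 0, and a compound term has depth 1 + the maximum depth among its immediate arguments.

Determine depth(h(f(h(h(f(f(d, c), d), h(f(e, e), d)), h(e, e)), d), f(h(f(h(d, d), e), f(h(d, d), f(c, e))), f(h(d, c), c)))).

6

depth(f(d, c)) = 1 + max(0, 0) = 1
depth(f(f(d, c), d)) = 1 + max(1, 0) = 2
depth(f(e, e)) = 1 + max(0, 0) = 1
depth(h(f(e, e), d)) = 1 + max(1, 0) = 2
depth(h(f(f(d, c), d), h(f(e, e), d))) = 1 + max(2, 2) = 3
depth(h(e, e)) = 1 + max(0, 0) = 1
depth(h(h(f(f(d, c), d), h(f(e, e), d)), h(e, e))) = 1 + max(3, 1) = 4
depth(f(h(h(f(f(d, c), d), h(f(e, e), d)), h(e, e)), d)) = 1 + max(4, 0) = 5
depth(h(d, d)) = 1 + max(0, 0) = 1
depth(f(h(d, d), e)) = 1 + max(1, 0) = 2
depth(f(c, e)) = 1 + max(0, 0) = 1
depth(f(h(d, d), f(c, e))) = 1 + max(1, 1) = 2
depth(h(f(h(d, d), e), f(h(d, d), f(c, e)))) = 1 + max(2, 2) = 3
depth(h(d, c)) = 1 + max(0, 0) = 1
depth(f(h(d, c), c)) = 1 + max(1, 0) = 2
depth(f(h(f(h(d, d), e), f(h(d, d), f(c, e))), f(h(d, c), c))) = 1 + max(3, 2) = 4
depth(h(f(h(h(f(f(d, c), d), h(f(e, e), d)), h(e, e)), d), f(h(f(h(d, d), e), f(h(d, d), f(c, e))), f(h(d, c), c)))) = 1 + max(5, 4) = 6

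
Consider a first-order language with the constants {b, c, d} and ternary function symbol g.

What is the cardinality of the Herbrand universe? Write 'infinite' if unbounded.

infinite

The signature has at least one function symbol (g, arity 3) and at least one constant (b).
Iterating g gives infinitely many distinct ground terms: b, g(b, b, b), g(g(b, b, b), g(b, b, b), g(b, b, b)), ...
So the Herbrand universe is infinite.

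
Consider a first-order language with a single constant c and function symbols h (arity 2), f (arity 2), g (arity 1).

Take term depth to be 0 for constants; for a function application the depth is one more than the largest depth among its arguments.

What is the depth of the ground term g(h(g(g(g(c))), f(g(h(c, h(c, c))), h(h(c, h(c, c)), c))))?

depth(g(c)) = 1 + depth(c) = 1 + 0 = 1
depth(g(g(c))) = 1 + depth(g(c)) = 1 + 1 = 2
depth(g(g(g(c)))) = 1 + depth(g(g(c))) = 1 + 2 = 3
depth(h(c, c)) = 1 + max(0, 0) = 1
depth(h(c, h(c, c))) = 1 + max(0, 1) = 2
depth(g(h(c, h(c, c)))) = 1 + depth(h(c, h(c, c))) = 1 + 2 = 3
depth(h(h(c, h(c, c)), c)) = 1 + max(2, 0) = 3
depth(f(g(h(c, h(c, c))), h(h(c, h(c, c)), c))) = 1 + max(3, 3) = 4
depth(h(g(g(g(c))), f(g(h(c, h(c, c))), h(h(c, h(c, c)), c)))) = 1 + max(3, 4) = 5
depth(g(h(g(g(g(c))), f(g(h(c, h(c, c))), h(h(c, h(c, c)), c))))) = 1 + depth(h(g(g(g(c))), f(g(h(c, h(c, c))), h(h(c, h(c, c)), c)))) = 1 + 5 = 6

6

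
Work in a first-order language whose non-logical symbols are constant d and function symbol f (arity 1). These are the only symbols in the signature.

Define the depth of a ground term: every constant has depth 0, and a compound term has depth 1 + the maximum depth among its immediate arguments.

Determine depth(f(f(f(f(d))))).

depth(f(d)) = 1 + depth(d) = 1 + 0 = 1
depth(f(f(d))) = 1 + depth(f(d)) = 1 + 1 = 2
depth(f(f(f(d)))) = 1 + depth(f(f(d))) = 1 + 2 = 3
depth(f(f(f(f(d))))) = 1 + depth(f(f(f(d)))) = 1 + 3 = 4

4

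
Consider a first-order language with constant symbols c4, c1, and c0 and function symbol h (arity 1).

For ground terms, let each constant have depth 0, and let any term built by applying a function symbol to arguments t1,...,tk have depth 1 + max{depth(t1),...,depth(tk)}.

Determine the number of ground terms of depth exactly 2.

3

Let N_k = |{terms of depth ≤ k}|. Then N_0 = 3 and N_k = 3 + N_{k-1} for k ≥ 1 (one summand per function symbol, arity giving the exponent).
N_0 = 3
N_1 = 3 + 3 = 6
N_2 = 3 + 6 = 9
Terms of depth exactly 2: N_2 − N_1 = 9 − 6 = 3.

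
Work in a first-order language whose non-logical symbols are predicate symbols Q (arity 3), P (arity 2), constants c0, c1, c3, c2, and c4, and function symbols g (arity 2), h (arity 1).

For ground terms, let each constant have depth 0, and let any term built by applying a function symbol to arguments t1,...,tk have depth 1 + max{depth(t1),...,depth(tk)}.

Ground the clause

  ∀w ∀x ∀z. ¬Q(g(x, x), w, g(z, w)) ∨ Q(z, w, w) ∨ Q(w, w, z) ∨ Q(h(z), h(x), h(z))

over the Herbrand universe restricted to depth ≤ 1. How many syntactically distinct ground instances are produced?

42875

Ground terms of depth ≤ 1:
  Write N_k for the number of ground terms of depth ≤ k. A term of depth ≤ k is either a constant or a function symbol applied to arguments of depth ≤ k−1, so N_k = 5 + N_{k-1}^2 + N_{k-1}.
  N_0 = 5
  N_1 = 5 + 5^2 + 5 = 35
So there are 35 ground terms available for substitution.
There are 3 variables to instantiate (w, x, z), each occurring in at least one literal, so different choices give different ground instances.
Number of ground instances = 35^3 = 42875.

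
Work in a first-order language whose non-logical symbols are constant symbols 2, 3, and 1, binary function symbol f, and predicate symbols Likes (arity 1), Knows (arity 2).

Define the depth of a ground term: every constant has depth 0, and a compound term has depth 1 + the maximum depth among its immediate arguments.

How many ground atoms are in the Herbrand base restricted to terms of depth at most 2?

First count ground terms of depth ≤ 2.
Let N_k count ground terms of depth at most k. Each non-constant term of depth ≤ k is some function symbol applied to depth-≤(k−1) arguments, giving N_k = 3 + N_{k-1}^2.
N_0 = 3
N_1 = 3 + 3^2 = 12
N_2 = 3 + 12^2 = 147
So |H| = 147.
For each predicate symbol, the number of ground atoms is |H| raised to its arity; summing:
  Likes: 147;  Knows: 147^2 = 21609
Total ground atoms: 147 + 21609 = 21756.

21756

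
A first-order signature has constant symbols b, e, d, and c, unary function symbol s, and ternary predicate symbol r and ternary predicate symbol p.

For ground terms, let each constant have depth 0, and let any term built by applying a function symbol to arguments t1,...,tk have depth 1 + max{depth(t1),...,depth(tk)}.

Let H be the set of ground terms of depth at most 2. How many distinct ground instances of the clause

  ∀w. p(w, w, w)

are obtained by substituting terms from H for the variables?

12

Ground terms of depth ≤ 2:
  Let N_k count ground terms of depth at most k. Each non-constant term of depth ≤ k is some function symbol applied to depth-≤(k−1) arguments, giving N_k = 4 + N_{k-1}.
  N_0 = 4
  N_1 = 4 + 4 = 8
  N_2 = 4 + 8 = 12
So there are 12 ground terms available for substitution.
There is 1 variable to instantiate (w),  occurring in at least one literal, so different choices give different ground instances.
Number of ground instances = 12.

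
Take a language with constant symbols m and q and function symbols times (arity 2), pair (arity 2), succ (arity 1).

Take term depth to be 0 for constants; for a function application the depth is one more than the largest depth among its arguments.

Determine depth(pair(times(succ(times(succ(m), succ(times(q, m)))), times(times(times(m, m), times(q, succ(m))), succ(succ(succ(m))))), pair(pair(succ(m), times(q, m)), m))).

depth(succ(m)) = 1 + depth(m) = 1 + 0 = 1
depth(times(q, m)) = 1 + max(0, 0) = 1
depth(succ(times(q, m))) = 1 + depth(times(q, m)) = 1 + 1 = 2
depth(times(succ(m), succ(times(q, m)))) = 1 + max(1, 2) = 3
depth(succ(times(succ(m), succ(times(q, m))))) = 1 + depth(times(succ(m), succ(times(q, m)))) = 1 + 3 = 4
depth(times(m, m)) = 1 + max(0, 0) = 1
depth(times(q, succ(m))) = 1 + max(0, 1) = 2
depth(times(times(m, m), times(q, succ(m)))) = 1 + max(1, 2) = 3
depth(succ(succ(m))) = 1 + depth(succ(m)) = 1 + 1 = 2
depth(succ(succ(succ(m)))) = 1 + depth(succ(succ(m))) = 1 + 2 = 3
depth(times(times(times(m, m), times(q, succ(m))), succ(succ(succ(m))))) = 1 + max(3, 3) = 4
depth(times(succ(times(succ(m), succ(times(q, m)))), times(times(times(m, m), times(q, succ(m))), succ(succ(succ(m)))))) = 1 + max(4, 4) = 5
depth(pair(succ(m), times(q, m))) = 1 + max(1, 1) = 2
depth(pair(pair(succ(m), times(q, m)), m)) = 1 + max(2, 0) = 3
depth(pair(times(succ(times(succ(m), succ(times(q, m)))), times(times(times(m, m), times(q, succ(m))), succ(succ(succ(m))))), pair(pair(succ(m), times(q, m)), m))) = 1 + max(5, 3) = 6

6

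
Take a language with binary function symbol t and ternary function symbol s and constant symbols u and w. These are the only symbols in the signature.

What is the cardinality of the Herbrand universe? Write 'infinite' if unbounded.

infinite

The signature has at least one function symbol (t, arity 2) and at least one constant (u).
Iterating t gives infinitely many distinct ground terms: u, t(u, u), t(t(u, u), t(u, u)), ...
So the Herbrand universe is infinite.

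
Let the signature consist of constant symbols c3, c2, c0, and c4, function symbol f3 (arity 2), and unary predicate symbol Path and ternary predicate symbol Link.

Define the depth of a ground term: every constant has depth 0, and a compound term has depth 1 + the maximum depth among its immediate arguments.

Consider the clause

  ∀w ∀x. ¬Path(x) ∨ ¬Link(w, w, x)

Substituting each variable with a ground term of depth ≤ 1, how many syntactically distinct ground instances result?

400

Ground terms of depth ≤ 1:
  Write N_k for the number of ground terms of depth ≤ k. A term of depth ≤ k is either a constant or a function symbol applied to arguments of depth ≤ k−1, so N_k = 4 + N_{k-1}^2.
  N_0 = 4
  N_1 = 4 + 4^2 = 20
So there are 20 ground terms available for substitution.
The clause has 2 distinct variables (w, x), each appearing in the body. In the free term algebra distinct substitutions yield syntactically distinct ground instances.
Number of ground instances = 20^2 = 400.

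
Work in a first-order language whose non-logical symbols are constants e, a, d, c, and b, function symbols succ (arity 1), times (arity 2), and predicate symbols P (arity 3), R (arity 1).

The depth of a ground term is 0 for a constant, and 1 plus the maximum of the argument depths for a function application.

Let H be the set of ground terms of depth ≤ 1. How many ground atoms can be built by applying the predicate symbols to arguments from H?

42910

First count ground terms of depth ≤ 1.
Write N_k for the number of ground terms of depth ≤ k. A term of depth ≤ k is either a constant or a function symbol applied to arguments of depth ≤ k−1, so N_k = 5 + N_{k-1} + N_{k-1}^2.
N_0 = 5
N_1 = 5 + 5 + 5^2 = 35
So |H| = 35.
Each predicate of arity r yields |H|^r ground atoms (one per choice of an r-tuple from H):
  P: 35^3 = 42875;  R: 35
Total ground atoms: 42875 + 35 = 42910.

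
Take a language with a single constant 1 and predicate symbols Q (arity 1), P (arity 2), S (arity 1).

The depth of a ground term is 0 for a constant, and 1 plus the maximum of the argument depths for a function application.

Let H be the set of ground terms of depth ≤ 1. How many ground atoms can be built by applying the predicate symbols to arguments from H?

First count ground terms of depth ≤ 1.
With no function symbols every ground term is a constant, so there is exactly 1 ground term at every depth bound.
N_0 = 1
N_1 = 1
So |H| = 1.
Ground atoms are formed by filling each argument slot of a predicate with a term from H, so an r-ary predicate gives |H|^r atoms:
  Q: 1;  P: 1^2 = 1;  S: 1
Total ground atoms: 1 + 1 + 1 = 3.

3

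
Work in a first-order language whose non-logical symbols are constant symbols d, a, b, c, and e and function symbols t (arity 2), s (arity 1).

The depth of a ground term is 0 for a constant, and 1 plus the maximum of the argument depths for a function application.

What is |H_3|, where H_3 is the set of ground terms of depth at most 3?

1601495

Let N_k = |{terms of depth ≤ k}|. Then N_0 = 5 and N_k = 5 + N_{k-1}^2 + N_{k-1} for k ≥ 1 (one summand per function symbol, arity giving the exponent).
N_0 = 5
N_1 = 5 + 5^2 + 5 = 35
N_2 = 5 + 35^2 + 35 = 1265
N_3 = 5 + 1265^2 + 1265 = 1601495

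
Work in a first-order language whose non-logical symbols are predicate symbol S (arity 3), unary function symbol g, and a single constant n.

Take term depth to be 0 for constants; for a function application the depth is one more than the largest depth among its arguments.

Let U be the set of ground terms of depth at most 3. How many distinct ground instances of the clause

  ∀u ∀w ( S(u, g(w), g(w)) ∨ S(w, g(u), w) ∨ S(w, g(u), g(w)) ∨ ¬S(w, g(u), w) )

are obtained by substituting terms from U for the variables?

Ground terms of depth ≤ 3:
  Write N_k for the number of ground terms of depth ≤ k. A term of depth ≤ k is either a constant or a function symbol applied to arguments of depth ≤ k−1, so N_k = 1 + N_{k-1}.
  N_0 = 1
  N_1 = 1 + 1 = 2
  N_2 = 1 + 2 = 3
  N_3 = 1 + 3 = 4
  Explicitly: n, g(n), g(g(n)), g(g(g(n))).
So there are 4 ground terms available for substitution.
There are 2 variables to instantiate (u, w), each occurring in at least one literal, so different choices give different ground instances.
Number of ground instances = 4^2 = 16.

16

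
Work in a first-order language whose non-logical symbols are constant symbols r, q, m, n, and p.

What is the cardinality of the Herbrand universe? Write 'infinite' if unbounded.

5

There are no function symbols, so every ground term is one of the 5 constants.
The Herbrand universe is {r, q, m, n, p}, which is finite with 5 elements.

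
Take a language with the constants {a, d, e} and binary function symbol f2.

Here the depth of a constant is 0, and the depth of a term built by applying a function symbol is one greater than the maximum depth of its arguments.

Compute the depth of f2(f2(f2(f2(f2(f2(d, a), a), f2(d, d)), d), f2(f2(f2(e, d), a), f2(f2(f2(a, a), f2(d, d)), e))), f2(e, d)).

6

depth(f2(d, a)) = 1 + max(0, 0) = 1
depth(f2(f2(d, a), a)) = 1 + max(1, 0) = 2
depth(f2(d, d)) = 1 + max(0, 0) = 1
depth(f2(f2(f2(d, a), a), f2(d, d))) = 1 + max(2, 1) = 3
depth(f2(f2(f2(f2(d, a), a), f2(d, d)), d)) = 1 + max(3, 0) = 4
depth(f2(e, d)) = 1 + max(0, 0) = 1
depth(f2(f2(e, d), a)) = 1 + max(1, 0) = 2
depth(f2(a, a)) = 1 + max(0, 0) = 1
depth(f2(f2(a, a), f2(d, d))) = 1 + max(1, 1) = 2
depth(f2(f2(f2(a, a), f2(d, d)), e)) = 1 + max(2, 0) = 3
depth(f2(f2(f2(e, d), a), f2(f2(f2(a, a), f2(d, d)), e))) = 1 + max(2, 3) = 4
depth(f2(f2(f2(f2(f2(d, a), a), f2(d, d)), d), f2(f2(f2(e, d), a), f2(f2(f2(a, a), f2(d, d)), e)))) = 1 + max(4, 4) = 5
depth(f2(f2(f2(f2(f2(f2(d, a), a), f2(d, d)), d), f2(f2(f2(e, d), a), f2(f2(f2(a, a), f2(d, d)), e))), f2(e, d))) = 1 + max(5, 1) = 6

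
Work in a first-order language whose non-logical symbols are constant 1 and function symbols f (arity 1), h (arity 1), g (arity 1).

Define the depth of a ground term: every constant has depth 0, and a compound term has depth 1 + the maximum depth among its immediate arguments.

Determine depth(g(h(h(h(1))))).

4

depth(h(1)) = 1 + depth(1) = 1 + 0 = 1
depth(h(h(1))) = 1 + depth(h(1)) = 1 + 1 = 2
depth(h(h(h(1)))) = 1 + depth(h(h(1))) = 1 + 2 = 3
depth(g(h(h(h(1))))) = 1 + depth(h(h(h(1)))) = 1 + 3 = 4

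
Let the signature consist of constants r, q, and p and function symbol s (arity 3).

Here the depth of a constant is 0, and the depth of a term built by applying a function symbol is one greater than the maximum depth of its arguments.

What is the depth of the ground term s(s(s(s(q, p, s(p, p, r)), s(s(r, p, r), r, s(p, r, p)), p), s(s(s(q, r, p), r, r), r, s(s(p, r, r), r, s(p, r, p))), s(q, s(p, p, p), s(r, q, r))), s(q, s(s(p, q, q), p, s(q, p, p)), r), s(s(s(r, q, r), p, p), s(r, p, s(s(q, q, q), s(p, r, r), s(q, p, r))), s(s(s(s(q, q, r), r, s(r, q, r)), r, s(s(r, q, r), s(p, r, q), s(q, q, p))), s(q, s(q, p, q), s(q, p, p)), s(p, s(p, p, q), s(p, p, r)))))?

6

depth(s(p, p, r)) = 1 + max(0, 0, 0) = 1
depth(s(q, p, s(p, p, r))) = 1 + max(0, 0, 1) = 2
depth(s(r, p, r)) = 1 + max(0, 0, 0) = 1
depth(s(p, r, p)) = 1 + max(0, 0, 0) = 1
depth(s(s(r, p, r), r, s(p, r, p))) = 1 + max(1, 0, 1) = 2
depth(s(s(q, p, s(p, p, r)), s(s(r, p, r), r, s(p, r, p)), p)) = 1 + max(2, 2, 0) = 3
depth(s(q, r, p)) = 1 + max(0, 0, 0) = 1
depth(s(s(q, r, p), r, r)) = 1 + max(1, 0, 0) = 2
depth(s(p, r, r)) = 1 + max(0, 0, 0) = 1
depth(s(s(p, r, r), r, s(p, r, p))) = 1 + max(1, 0, 1) = 2
depth(s(s(s(q, r, p), r, r), r, s(s(p, r, r), r, s(p, r, p)))) = 1 + max(2, 0, 2) = 3
depth(s(p, p, p)) = 1 + max(0, 0, 0) = 1
depth(s(r, q, r)) = 1 + max(0, 0, 0) = 1
depth(s(q, s(p, p, p), s(r, q, r))) = 1 + max(0, 1, 1) = 2
depth(s(s(s(q, p, s(p, p, r)), s(s(r, p, r), r, s(p, r, p)), p), s(s(s(q, r, p), r, r), r, s(s(p, r, r), r, s(p, r, p))), s(q, s(p, p, p), s(r, q, r)))) = 1 + max(3, 3, 2) = 4
depth(s(p, q, q)) = 1 + max(0, 0, 0) = 1
depth(s(q, p, p)) = 1 + max(0, 0, 0) = 1
depth(s(s(p, q, q), p, s(q, p, p))) = 1 + max(1, 0, 1) = 2
depth(s(q, s(s(p, q, q), p, s(q, p, p)), r)) = 1 + max(0, 2, 0) = 3
depth(s(s(r, q, r), p, p)) = 1 + max(1, 0, 0) = 2
depth(s(q, q, q)) = 1 + max(0, 0, 0) = 1
depth(s(q, p, r)) = 1 + max(0, 0, 0) = 1
depth(s(s(q, q, q), s(p, r, r), s(q, p, r))) = 1 + max(1, 1, 1) = 2
depth(s(r, p, s(s(q, q, q), s(p, r, r), s(q, p, r)))) = 1 + max(0, 0, 2) = 3
depth(s(q, q, r)) = 1 + max(0, 0, 0) = 1
depth(s(s(q, q, r), r, s(r, q, r))) = 1 + max(1, 0, 1) = 2
depth(s(p, r, q)) = 1 + max(0, 0, 0) = 1
depth(s(q, q, p)) = 1 + max(0, 0, 0) = 1
depth(s(s(r, q, r), s(p, r, q), s(q, q, p))) = 1 + max(1, 1, 1) = 2
depth(s(s(s(q, q, r), r, s(r, q, r)), r, s(s(r, q, r), s(p, r, q), s(q, q, p)))) = 1 + max(2, 0, 2) = 3
depth(s(q, p, q)) = 1 + max(0, 0, 0) = 1
depth(s(q, s(q, p, q), s(q, p, p))) = 1 + max(0, 1, 1) = 2
depth(s(p, p, q)) = 1 + max(0, 0, 0) = 1
depth(s(p, s(p, p, q), s(p, p, r))) = 1 + max(0, 1, 1) = 2
depth(s(s(s(s(q, q, r), r, s(r, q, r)), r, s(s(r, q, r), s(p, r, q), s(q, q, p))), s(q, s(q, p, q), s(q, p, p)), s(p, s(p, p, q), s(p, p, r)))) = 1 + max(3, 2, 2) = 4
depth(s(s(s(r, q, r), p, p), s(r, p, s(s(q, q, q), s(p, r, r), s(q, p, r))), s(s(s(s(q, q, r), r, s(r, q, r)), r, s(s(r, q, r), s(p, r, q), s(q, q, p))), s(q, s(q, p, q), s(q, p, p)), s(p, s(p, p, q), s(p, p, r))))) = 1 + max(2, 3, 4) = 5
depth(s(s(s(s(q, p, s(p, p, r)), s(s(r, p, r), r, s(p, r, p)), p), s(s(s(q, r, p), r, r), r, s(s(p, r, r), r, s(p, r, p))), s(q, s(p, p, p), s(r, q, r))), s(q, s(s(p, q, q), p, s(q, p, p)), r), s(s(s(r, q, r), p, p), s(r, p, s(s(q, q, q), s(p, r, r), s(q, p, r))), s(s(s(s(q, q, r), r, s(r, q, r)), r, s(s(r, q, r), s(p, r, q), s(q, q, p))), s(q, s(q, p, q), s(q, p, p)), s(p, s(p, p, q), s(p, p, r)))))) = 1 + max(4, 3, 5) = 6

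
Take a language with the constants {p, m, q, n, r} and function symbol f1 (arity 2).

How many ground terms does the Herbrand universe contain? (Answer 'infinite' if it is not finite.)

The signature has at least one function symbol (f1, arity 2) and at least one constant (p).
Iterating f1 gives infinitely many distinct ground terms: p, f1(p, p), f1(f1(p, p), f1(p, p)), ...
So the Herbrand universe is infinite.

infinite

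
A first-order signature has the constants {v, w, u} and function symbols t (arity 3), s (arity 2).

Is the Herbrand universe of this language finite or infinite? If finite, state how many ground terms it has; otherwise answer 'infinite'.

The signature has at least one function symbol (t, arity 3) and at least one constant (v).
Iterating t gives infinitely many distinct ground terms: v, t(v, v, v), t(t(v, v, v), t(v, v, v), t(v, v, v)), ...
So the Herbrand universe is infinite.

infinite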